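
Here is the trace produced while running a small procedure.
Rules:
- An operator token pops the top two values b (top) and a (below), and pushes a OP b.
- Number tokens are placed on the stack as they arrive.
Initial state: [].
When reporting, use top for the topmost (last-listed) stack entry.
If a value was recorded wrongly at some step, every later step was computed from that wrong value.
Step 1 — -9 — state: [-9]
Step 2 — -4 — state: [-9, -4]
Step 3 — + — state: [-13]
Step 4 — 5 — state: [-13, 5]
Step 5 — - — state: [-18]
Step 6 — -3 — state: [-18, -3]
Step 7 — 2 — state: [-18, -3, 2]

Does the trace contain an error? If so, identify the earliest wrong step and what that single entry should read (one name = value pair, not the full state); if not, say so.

step 1: push -9: top = -9 -> verified
step 2: push -4: top = -4 -> exactly as logged
step 3: -9 + -4 = -13 -> agrees with the trace
step 4: push 5: top = 5 -> agrees with the trace
step 5: -13 - 5 = -18 -> agrees with the trace
step 6: push -3: top = -3 -> consistent with the trace
step 7: push 2: top = 2 -> matches
Nothing is out of place; the run is error-free.

no error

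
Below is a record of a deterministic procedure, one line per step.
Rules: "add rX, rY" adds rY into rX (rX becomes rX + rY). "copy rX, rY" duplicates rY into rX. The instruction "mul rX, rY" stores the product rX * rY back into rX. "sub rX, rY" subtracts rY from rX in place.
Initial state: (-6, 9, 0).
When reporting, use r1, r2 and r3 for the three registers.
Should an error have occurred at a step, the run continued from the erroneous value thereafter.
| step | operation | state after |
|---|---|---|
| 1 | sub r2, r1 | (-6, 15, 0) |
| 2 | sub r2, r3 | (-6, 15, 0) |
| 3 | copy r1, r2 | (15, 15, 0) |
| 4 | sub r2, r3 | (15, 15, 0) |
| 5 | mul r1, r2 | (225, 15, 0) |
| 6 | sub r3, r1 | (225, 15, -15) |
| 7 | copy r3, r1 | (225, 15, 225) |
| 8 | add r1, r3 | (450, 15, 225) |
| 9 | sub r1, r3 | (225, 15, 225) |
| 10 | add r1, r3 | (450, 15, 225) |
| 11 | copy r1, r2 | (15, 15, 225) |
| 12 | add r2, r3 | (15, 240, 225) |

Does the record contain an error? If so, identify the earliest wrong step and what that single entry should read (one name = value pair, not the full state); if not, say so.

step 1: r2 = 9 - -6 = 15 -> consistent with the record
step 2: r2 = 15 - 0 = 15 -> no discrepancy
step 3: r1 = 15 -> agrees with the record
step 4: r2 = 15 - 0 = 15 -> exactly as logged
step 5: r1 = 15 * 15 = 225 -> matches
step 6: r3 = 0 - 225 = -225 -> not what was recorded
So the first discrepancy is step 6, where the right value is r3 = -225.

step 6, r3 = -225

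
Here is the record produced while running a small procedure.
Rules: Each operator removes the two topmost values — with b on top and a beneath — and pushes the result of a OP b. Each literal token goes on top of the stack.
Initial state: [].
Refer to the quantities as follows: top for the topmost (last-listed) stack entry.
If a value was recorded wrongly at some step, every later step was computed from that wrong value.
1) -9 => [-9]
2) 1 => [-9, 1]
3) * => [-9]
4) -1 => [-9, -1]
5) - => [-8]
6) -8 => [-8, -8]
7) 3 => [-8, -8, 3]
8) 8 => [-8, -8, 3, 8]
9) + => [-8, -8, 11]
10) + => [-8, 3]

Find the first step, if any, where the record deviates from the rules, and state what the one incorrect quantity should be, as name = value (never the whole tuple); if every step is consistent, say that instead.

no error

Recomputing the run from the initial state:
step 1: [-9]
step 2: [-9, 1]
step 3: [-9]
step 4: [-9, -1]
step 5: [-8]
step 6: [-8, -8]
step 7: [-8, -8, 3]
step 8: [-8, -8, 3, 8]
step 9: [-8, -8, 11]
step 10: [-8, 3]
This matches the record at every step.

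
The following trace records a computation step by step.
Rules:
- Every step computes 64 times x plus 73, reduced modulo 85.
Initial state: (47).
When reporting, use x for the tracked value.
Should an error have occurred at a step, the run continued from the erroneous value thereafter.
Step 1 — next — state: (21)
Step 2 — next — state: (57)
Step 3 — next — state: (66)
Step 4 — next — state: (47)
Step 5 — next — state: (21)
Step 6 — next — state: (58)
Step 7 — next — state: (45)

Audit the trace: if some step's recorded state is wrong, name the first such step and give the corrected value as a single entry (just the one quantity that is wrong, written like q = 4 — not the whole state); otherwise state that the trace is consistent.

step 1: x = (64*47 + 73) mod 85 = 21 -> no discrepancy
step 2: x = (64*21 + 73) mod 85 = 57 -> same as recorded
step 3: x = (64*57 + 73) mod 85 = 66 -> exactly as logged
step 4: x = (64*66 + 73) mod 85 = 47 -> consistent with the trace
step 5: x = (64*47 + 73) mod 85 = 21 -> exactly as logged
step 6: x = (64*21 + 73) mod 85 = 57 -> the trace disagrees here
First deviation found at step 6; the corrected entry is x = 57.

step 6, x = 57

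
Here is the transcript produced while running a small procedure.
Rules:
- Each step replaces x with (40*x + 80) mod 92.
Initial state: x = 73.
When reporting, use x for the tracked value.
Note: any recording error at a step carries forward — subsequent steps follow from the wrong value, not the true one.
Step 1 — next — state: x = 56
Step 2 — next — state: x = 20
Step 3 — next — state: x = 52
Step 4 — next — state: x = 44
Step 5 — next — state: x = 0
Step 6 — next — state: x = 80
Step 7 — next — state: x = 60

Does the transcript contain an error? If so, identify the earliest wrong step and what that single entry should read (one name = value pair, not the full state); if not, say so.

no error

step 1: x = (40*73 + 80) mod 92 = 56 -> agrees with the transcript
step 2: x = (40*56 + 80) mod 92 = 20 -> verified
step 3: x = (40*20 + 80) mod 92 = 52 -> consistent with the transcript
step 4: x = (40*52 + 80) mod 92 = 44 -> in agreement
step 5: x = (40*44 + 80) mod 92 = 0 -> checks out
step 6: x = (40*0 + 80) mod 92 = 80 -> exactly as logged
step 7: x = (40*80 + 80) mod 92 = 60 -> consistent with the transcript
Each recorded entry agrees with the recomputation.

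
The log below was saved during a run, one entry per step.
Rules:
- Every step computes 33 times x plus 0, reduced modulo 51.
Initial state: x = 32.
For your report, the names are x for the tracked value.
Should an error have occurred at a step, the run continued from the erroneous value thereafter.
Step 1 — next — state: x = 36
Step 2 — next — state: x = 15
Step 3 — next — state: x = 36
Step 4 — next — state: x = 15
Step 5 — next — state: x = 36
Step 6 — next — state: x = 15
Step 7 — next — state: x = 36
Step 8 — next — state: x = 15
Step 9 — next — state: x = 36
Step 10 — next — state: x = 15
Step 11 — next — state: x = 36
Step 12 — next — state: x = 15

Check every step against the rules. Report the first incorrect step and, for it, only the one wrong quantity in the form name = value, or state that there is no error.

no error

1. x = (33*32 + 0) mod 51 = 36 (in agreement)
2. x = (33*36 + 0) mod 51 = 15 (in agreement)
3. x = (33*15 + 0) mod 51 = 36 (checks out)
4. x = (33*36 + 0) mod 51 = 15 (in agreement)
5. x = (33*15 + 0) mod 51 = 36 (agrees with the log)
6. x = (33*36 + 0) mod 51 = 15 (same as recorded)
7. x = (33*15 + 0) mod 51 = 36 (exactly as logged)
8. x = (33*36 + 0) mod 51 = 15 (exactly as logged)
9. x = (33*15 + 0) mod 51 = 36 (consistent with the log)
10. x = (33*36 + 0) mod 51 = 15 (exactly as logged)
11. x = (33*15 + 0) mod 51 = 36 (checks out)
12. x = (33*36 + 0) mod 51 = 15 (in agreement)
The whole run recomputes cleanly — no discrepancies.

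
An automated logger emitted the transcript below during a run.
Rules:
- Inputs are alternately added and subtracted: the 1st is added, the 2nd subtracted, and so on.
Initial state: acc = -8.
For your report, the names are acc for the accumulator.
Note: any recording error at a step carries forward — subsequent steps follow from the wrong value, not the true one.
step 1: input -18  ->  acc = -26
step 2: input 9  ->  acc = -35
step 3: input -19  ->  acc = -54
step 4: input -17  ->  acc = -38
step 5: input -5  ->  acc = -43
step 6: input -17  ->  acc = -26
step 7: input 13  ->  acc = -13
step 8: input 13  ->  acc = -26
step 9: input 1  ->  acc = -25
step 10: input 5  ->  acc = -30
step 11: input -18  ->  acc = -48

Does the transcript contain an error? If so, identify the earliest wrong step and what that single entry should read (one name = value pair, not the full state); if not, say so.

step 4, acc = -37

Recomputing the run from the initial state:
step 1: acc = -26
step 2: acc = -35
step 3: acc = -54
step 4: acc = -37
step 5: acc = -42
step 6: acc = -25
step 7: acc = -12
step 8: acc = -25
step 9: acc = -24
step 10: acc = -29
step 11: acc = -47
The first disagreement with the transcript is at step 4, where the value should be acc = -37.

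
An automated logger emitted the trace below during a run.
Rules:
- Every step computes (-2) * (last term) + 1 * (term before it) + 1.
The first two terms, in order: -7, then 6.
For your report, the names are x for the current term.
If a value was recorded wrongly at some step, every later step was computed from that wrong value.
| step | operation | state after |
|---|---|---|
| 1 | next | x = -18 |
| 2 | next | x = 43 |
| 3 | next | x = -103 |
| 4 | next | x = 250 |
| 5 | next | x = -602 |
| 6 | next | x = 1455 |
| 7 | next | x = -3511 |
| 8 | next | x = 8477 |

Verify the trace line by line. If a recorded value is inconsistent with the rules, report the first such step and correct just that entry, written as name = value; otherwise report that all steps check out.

step 8, x = 8478

1. x = -2*(6) + (1)*(-7) + (1) = -18 (consistent with the trace)
2. x = -2*(-18) + (1)*(6) + (1) = 43 (exactly as logged)
3. x = -2*(43) + (1)*(-18) + (1) = -103 (exactly as logged)
4. x = -2*(-103) + (1)*(43) + (1) = 250 (exactly as logged)
5. x = -2*(250) + (1)*(-103) + (1) = -602 (same as recorded)
6. x = -2*(-602) + (1)*(250) + (1) = 1455 (agrees with the trace)
7. x = -2*(1455) + (1)*(-602) + (1) = -3511 (no discrepancy)
8. x = -2*(-3511) + (1)*(1455) + (1) = 8478 (first mismatch against the trace)
The audit stops at step 8: the recorded entry is wrong and should be x = 8478.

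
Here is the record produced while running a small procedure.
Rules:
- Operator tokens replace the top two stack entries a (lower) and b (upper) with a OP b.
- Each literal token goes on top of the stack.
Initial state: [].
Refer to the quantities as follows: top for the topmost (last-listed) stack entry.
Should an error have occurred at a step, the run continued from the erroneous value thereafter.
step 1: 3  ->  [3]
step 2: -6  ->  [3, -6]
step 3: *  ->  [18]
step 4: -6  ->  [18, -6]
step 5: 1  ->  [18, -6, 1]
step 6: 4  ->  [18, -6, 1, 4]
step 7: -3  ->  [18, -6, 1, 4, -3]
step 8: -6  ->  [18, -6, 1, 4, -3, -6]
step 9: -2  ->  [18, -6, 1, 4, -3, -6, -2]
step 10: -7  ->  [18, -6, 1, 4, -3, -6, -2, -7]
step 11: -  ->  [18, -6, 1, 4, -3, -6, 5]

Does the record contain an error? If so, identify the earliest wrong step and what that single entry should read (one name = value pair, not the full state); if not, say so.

step 3, top = -18

Recomputing the run from the initial state:
step 1: [3]
step 2: [3, -6]
step 3: [-18]
step 4: [-18, -6]
step 5: [-18, -6, 1]
step 6: [-18, -6, 1, 4]
step 7: [-18, -6, 1, 4, -3]
step 8: [-18, -6, 1, 4, -3, -6]
step 9: [-18, -6, 1, 4, -3, -6, -2]
step 10: [-18, -6, 1, 4, -3, -6, -2, -7]
step 11: [-18, -6, 1, 4, -3, -6, 5]
The first disagreement with the record is at step 3, where the value should be top = -18.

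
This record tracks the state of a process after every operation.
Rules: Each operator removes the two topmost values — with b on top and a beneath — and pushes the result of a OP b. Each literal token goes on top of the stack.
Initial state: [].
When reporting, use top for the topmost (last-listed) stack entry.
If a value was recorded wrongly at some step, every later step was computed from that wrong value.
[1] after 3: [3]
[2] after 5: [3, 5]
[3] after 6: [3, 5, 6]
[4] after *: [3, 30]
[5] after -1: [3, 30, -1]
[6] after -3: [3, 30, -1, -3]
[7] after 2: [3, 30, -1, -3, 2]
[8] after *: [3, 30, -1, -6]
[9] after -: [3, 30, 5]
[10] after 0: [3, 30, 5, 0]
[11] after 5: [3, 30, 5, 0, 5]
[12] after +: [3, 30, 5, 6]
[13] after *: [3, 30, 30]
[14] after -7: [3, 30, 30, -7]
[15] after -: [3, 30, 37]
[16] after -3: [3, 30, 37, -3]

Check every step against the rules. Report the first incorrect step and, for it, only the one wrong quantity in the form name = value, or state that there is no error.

step 12, top = 5

step 1: push 3: top = 3 -> matches
step 2: push 5: top = 5 -> verified
step 3: push 6: top = 6 -> matches
step 4: 5 * 6 = 30 -> agrees with the record
step 5: push -1: top = -1 -> in agreement
step 6: push -3: top = -3 -> checks out
step 7: push 2: top = 2 -> in agreement
step 8: -3 * 2 = -6 -> checks out
step 9: -1 - -6 = 5 -> verified
step 10: push 0: top = 0 -> consistent with the record
step 11: push 5: top = 5 -> confirmed correct
step 12: 0 + 5 = 5 -> first mismatch against the record
Step 12 is the first one off; corrected, top = 5.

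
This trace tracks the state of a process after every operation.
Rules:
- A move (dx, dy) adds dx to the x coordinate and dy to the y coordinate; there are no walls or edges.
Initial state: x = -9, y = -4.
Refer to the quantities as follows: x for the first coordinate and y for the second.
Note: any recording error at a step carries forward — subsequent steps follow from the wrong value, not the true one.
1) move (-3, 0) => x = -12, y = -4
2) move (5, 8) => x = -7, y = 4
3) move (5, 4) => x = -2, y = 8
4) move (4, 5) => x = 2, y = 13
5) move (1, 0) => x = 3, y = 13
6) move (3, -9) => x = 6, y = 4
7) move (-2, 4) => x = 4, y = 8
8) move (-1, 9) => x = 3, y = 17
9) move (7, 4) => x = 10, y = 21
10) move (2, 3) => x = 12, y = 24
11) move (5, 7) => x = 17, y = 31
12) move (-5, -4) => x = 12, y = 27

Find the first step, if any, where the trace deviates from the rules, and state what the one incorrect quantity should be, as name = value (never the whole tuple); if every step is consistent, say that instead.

Recomputing the run from the initial state:
step 1: x = -12, y = -4
step 2: x = -7, y = 4
step 3: x = -2, y = 8
step 4: x = 2, y = 13
step 5: x = 3, y = 13
step 6: x = 6, y = 4
step 7: x = 4, y = 8
step 8: x = 3, y = 17
step 9: x = 10, y = 21
step 10: x = 12, y = 24
step 11: x = 17, y = 31
step 12: x = 12, y = 27
This matches the trace at every step.

no error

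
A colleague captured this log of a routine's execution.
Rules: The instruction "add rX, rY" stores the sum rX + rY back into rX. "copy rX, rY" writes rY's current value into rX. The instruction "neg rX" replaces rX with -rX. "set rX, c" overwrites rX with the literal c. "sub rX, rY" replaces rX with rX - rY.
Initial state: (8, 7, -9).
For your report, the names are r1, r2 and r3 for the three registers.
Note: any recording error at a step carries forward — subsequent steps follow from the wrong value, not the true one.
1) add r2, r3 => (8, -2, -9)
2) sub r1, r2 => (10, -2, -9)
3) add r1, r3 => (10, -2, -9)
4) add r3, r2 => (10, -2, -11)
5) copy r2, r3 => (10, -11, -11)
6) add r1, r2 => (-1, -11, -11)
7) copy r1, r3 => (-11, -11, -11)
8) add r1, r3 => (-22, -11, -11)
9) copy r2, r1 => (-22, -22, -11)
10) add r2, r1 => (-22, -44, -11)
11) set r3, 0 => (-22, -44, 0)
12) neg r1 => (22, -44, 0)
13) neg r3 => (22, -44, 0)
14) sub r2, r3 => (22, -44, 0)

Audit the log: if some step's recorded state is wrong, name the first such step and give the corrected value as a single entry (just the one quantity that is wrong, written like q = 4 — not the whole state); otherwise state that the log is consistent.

step 3, r1 = 1

Recomputing the run from the initial state:
step 1: r1 = 8, r2 = -2, r3 = -9
step 2: r1 = 10, r2 = -2, r3 = -9
step 3: r1 = 1, r2 = -2, r3 = -9
step 4: r1 = 1, r2 = -2, r3 = -11
step 5: r1 = 1, r2 = -11, r3 = -11
step 6: r1 = -10, r2 = -11, r3 = -11
step 7: r1 = -11, r2 = -11, r3 = -11
step 8: r1 = -22, r2 = -11, r3 = -11
step 9: r1 = -22, r2 = -22, r3 = -11
step 10: r1 = -22, r2 = -44, r3 = -11
step 11: r1 = -22, r2 = -44, r3 = 0
step 12: r1 = 22, r2 = -44, r3 = 0
step 13: r1 = 22, r2 = -44, r3 = 0
step 14: r1 = 22, r2 = -44, r3 = 0
The first disagreement with the log is at step 3, where the value should be r1 = 1.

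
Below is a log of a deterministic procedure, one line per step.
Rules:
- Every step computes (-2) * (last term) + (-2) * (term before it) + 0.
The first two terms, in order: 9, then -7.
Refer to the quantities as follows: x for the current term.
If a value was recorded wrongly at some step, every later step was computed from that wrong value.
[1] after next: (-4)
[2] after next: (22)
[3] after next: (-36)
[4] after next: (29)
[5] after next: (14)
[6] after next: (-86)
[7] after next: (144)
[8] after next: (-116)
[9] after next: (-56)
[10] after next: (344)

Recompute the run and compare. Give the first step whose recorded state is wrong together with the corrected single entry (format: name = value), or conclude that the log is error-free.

1. x = -2*(-7) + (-2)*(9) + (0) = -4 (consistent with the log)
2. x = -2*(-4) + (-2)*(-7) + (0) = 22 (in agreement)
3. x = -2*(22) + (-2)*(-4) + (0) = -36 (verified)
4. x = -2*(-36) + (-2)*(22) + (0) = 28 (the recorded entry deviates here)
The audit stops at step 4: the recorded entry is wrong and should be x = 28.

step 4, x = 28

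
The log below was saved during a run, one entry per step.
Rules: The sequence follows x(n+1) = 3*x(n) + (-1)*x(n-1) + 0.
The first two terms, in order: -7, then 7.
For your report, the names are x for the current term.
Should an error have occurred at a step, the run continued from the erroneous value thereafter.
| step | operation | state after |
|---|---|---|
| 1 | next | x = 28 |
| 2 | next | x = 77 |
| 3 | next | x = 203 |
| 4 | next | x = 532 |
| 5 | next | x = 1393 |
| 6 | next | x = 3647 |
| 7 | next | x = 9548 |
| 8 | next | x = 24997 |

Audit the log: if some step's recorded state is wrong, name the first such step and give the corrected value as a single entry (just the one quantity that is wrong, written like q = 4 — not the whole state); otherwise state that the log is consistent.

step 1: x = 3*(7) + (-1)*(-7) + (0) = 28 -> agrees with the log
step 2: x = 3*(28) + (-1)*(7) + (0) = 77 -> checks out
step 3: x = 3*(77) + (-1)*(28) + (0) = 203 -> confirmed correct
step 4: x = 3*(203) + (-1)*(77) + (0) = 532 -> in agreement
step 5: x = 3*(532) + (-1)*(203) + (0) = 1393 -> in agreement
step 6: x = 3*(1393) + (-1)*(532) + (0) = 3647 -> in agreement
step 7: x = 3*(3647) + (-1)*(1393) + (0) = 9548 -> matches
step 8: x = 3*(9548) + (-1)*(3647) + (0) = 24997 -> in agreement
The whole run recomputes cleanly — no discrepancies.

no error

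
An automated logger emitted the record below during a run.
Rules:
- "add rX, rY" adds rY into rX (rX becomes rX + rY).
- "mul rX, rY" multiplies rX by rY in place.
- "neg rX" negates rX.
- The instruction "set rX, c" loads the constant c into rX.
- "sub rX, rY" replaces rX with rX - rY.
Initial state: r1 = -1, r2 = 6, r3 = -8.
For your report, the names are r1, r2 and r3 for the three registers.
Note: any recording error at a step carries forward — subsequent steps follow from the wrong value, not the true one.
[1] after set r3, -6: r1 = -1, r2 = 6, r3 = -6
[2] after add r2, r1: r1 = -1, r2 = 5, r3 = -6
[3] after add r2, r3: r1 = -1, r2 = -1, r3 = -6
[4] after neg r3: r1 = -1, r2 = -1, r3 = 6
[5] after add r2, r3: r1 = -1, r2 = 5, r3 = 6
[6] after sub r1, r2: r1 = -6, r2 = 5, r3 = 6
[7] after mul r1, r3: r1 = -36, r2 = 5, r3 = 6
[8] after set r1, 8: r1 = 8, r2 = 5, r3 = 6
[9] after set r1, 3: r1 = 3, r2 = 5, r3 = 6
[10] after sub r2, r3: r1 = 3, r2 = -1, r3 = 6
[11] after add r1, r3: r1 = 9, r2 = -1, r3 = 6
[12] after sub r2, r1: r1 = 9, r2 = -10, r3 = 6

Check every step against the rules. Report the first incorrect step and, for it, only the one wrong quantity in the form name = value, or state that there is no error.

no error

Step 1: r3 = -6 — consistent with the record.
Step 2: r2 = 6 + -1 = 5 — no discrepancy.
Step 3: r2 = 5 + -6 = -1 — in agreement.
Step 4: r3 = -(-6) = 6 — checks out.
Step 5: r2 = -1 + 6 = 5 — confirmed correct.
Step 6: r1 = -1 - 5 = -6 — no discrepancy.
Step 7: r1 = -6 * 6 = -36 — exactly as logged.
Step 8: r1 = 8 — same as recorded.
Step 9: r1 = 3 — same as recorded.
Step 10: r2 = 5 - 6 = -1 — exactly as logged.
Step 11: r1 = 3 + 6 = 9 — checks out.
Step 12: r2 = -1 - 9 = -10 — same as recorded.
All entries verified; no error found.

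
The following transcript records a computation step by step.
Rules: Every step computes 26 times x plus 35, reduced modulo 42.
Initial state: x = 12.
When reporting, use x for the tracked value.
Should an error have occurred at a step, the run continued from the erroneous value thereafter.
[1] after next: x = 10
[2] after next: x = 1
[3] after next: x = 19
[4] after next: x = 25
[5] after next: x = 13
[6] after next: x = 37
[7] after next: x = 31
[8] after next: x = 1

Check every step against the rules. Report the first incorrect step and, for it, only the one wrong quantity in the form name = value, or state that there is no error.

Recomputing the run from the initial state:
step 1: x = 11
step 2: x = 27
step 3: x = 23
step 4: x = 3
step 5: x = 29
step 6: x = 33
step 7: x = 11
step 8: x = 27
The first disagreement with the transcript is at step 1, where the value should be x = 11.

step 1, x = 11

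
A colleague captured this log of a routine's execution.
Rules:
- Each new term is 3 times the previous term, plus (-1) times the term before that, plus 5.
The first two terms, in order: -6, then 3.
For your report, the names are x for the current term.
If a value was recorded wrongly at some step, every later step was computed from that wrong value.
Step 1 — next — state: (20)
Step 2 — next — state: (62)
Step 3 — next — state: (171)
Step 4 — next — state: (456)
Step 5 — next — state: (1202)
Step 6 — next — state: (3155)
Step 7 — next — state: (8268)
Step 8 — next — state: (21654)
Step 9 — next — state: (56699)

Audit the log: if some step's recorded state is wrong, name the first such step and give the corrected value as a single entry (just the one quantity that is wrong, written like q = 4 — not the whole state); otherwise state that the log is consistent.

no error

Recomputing the run from the initial state:
step 1: x = 20
step 2: x = 62
step 3: x = 171
step 4: x = 456
step 5: x = 1202
step 6: x = 3155
step 7: x = 8268
step 8: x = 21654
step 9: x = 56699
This matches the log at every step.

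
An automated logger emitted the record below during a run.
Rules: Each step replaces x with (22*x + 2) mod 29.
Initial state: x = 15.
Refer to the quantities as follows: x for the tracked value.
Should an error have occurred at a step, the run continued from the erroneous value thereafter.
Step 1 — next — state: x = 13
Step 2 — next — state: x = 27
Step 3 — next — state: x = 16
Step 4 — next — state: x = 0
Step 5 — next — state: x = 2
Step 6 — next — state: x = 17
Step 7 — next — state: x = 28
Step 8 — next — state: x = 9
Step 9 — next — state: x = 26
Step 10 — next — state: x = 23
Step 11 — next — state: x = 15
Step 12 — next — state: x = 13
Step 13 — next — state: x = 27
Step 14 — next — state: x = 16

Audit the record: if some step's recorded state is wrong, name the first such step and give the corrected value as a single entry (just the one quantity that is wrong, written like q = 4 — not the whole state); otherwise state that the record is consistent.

step 1: x = (22*15 + 2) mod 29 = 13 -> in agreement
step 2: x = (22*13 + 2) mod 29 = 27 -> agrees with the record
step 3: x = (22*27 + 2) mod 29 = 16 -> checks out
step 4: x = (22*16 + 2) mod 29 = 6 -> this is not what the record shows
Conclusion: step 4 carries the first error; the entry should be x = 6.

step 4, x = 6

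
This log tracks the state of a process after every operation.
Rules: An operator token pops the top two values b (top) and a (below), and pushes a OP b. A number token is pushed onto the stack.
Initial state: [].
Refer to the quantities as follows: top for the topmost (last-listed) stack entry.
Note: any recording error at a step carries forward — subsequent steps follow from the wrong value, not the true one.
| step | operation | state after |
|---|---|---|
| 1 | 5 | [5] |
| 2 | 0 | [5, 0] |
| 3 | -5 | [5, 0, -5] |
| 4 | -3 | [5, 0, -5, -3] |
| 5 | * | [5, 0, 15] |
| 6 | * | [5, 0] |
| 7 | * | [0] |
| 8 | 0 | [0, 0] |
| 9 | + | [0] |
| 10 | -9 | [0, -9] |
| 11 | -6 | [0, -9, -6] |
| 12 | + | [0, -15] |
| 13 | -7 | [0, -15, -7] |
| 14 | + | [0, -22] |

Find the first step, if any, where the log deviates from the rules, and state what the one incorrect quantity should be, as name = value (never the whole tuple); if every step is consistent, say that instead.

no error

Recomputing the run from the initial state:
step 1: [5]
step 2: [5, 0]
step 3: [5, 0, -5]
step 4: [5, 0, -5, -3]
step 5: [5, 0, 15]
step 6: [5, 0]
step 7: [0]
step 8: [0, 0]
step 9: [0]
step 10: [0, -9]
step 11: [0, -9, -6]
step 12: [0, -15]
step 13: [0, -15, -7]
step 14: [0, -22]
This matches the log at every step.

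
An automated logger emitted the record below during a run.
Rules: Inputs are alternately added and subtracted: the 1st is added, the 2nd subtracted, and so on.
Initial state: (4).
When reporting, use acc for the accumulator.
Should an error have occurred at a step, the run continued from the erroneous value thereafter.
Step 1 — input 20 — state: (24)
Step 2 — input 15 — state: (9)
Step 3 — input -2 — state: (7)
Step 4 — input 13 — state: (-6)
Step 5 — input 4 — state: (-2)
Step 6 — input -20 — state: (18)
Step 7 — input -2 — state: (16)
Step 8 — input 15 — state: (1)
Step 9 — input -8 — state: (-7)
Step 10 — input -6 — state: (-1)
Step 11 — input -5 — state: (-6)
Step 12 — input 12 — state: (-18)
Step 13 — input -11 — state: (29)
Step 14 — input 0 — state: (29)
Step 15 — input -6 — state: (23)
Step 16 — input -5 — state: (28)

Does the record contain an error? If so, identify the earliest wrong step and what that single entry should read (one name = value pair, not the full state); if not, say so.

step 13, acc = -29

Step 1: acc = 4 + 20 = 24 — in agreement.
Step 2: acc = 24 - 15 = 9 — same as recorded.
Step 3: acc = 9 + -2 = 7 — confirmed correct.
Step 4: acc = 7 - 13 = -6 — no discrepancy.
Step 5: acc = -6 + 4 = -2 — no discrepancy.
Step 6: acc = -2 - -20 = 18 — consistent with the record.
Step 7: acc = 18 + -2 = 16 — agrees with the record.
Step 8: acc = 16 - 15 = 1 — exactly as logged.
Step 9: acc = 1 + -8 = -7 — verified.
Step 10: acc = -7 - -6 = -1 — same as recorded.
Step 11: acc = -1 + -5 = -6 — checks out.
Step 12: acc = -6 - 12 = -18 — matches.
Step 13: acc = -18 + -11 = -29 — a discrepancy with the record.
Step 13 is the first one off; corrected, acc = -29.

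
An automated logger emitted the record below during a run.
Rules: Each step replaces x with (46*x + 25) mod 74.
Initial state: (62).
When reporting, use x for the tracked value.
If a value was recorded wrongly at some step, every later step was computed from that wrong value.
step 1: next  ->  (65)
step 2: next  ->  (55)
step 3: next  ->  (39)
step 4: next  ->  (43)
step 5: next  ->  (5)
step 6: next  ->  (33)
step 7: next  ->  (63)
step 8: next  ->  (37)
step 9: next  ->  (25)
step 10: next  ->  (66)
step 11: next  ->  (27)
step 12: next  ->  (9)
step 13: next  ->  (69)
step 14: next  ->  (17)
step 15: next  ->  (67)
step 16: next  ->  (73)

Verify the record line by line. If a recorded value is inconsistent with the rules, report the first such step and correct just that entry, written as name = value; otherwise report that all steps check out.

step 10, x = 65

Recomputing the run from the initial state:
step 1: x = 65
step 2: x = 55
step 3: x = 39
step 4: x = 43
step 5: x = 5
step 6: x = 33
step 7: x = 63
step 8: x = 37
step 9: x = 25
step 10: x = 65
step 11: x = 55
step 12: x = 39
step 13: x = 43
step 14: x = 5
step 15: x = 33
step 16: x = 63
The first disagreement with the record is at step 10, where the value should be x = 65.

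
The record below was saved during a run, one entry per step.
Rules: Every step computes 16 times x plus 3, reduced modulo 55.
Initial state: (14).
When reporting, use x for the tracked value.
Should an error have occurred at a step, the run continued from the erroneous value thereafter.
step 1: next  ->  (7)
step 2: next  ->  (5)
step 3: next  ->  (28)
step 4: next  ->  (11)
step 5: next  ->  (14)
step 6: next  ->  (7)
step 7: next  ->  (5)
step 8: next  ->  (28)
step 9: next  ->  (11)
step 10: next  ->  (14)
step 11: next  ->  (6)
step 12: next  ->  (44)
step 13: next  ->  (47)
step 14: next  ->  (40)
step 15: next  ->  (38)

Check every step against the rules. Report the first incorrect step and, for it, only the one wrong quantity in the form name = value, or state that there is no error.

Step 1: x = (16*14 + 3) mod 55 = 7 — same as recorded.
Step 2: x = (16*7 + 3) mod 55 = 5 — consistent with the record.
Step 3: x = (16*5 + 3) mod 55 = 28 — in agreement.
Step 4: x = (16*28 + 3) mod 55 = 11 — no discrepancy.
Step 5: x = (16*11 + 3) mod 55 = 14 — same as recorded.
Step 6: x = (16*14 + 3) mod 55 = 7 — consistent with the record.
Step 7: x = (16*7 + 3) mod 55 = 5 — same as recorded.
Step 8: x = (16*5 + 3) mod 55 = 28 — verified.
Step 9: x = (16*28 + 3) mod 55 = 11 — confirmed correct.
Step 10: x = (16*11 + 3) mod 55 = 14 — no discrepancy.
Step 11: x = (16*14 + 3) mod 55 = 7 — the record has a different value.
The audit stops at step 11: the recorded entry is wrong and should be x = 7.

step 11, x = 7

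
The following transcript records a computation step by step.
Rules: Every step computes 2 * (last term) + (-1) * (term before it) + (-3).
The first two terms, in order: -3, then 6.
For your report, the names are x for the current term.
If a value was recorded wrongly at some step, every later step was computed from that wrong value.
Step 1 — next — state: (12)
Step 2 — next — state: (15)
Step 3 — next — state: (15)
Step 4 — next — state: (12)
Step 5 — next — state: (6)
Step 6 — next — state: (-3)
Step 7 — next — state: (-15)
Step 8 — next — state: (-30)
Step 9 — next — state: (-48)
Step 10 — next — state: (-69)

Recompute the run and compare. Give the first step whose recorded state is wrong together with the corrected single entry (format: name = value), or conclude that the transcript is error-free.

Recomputing the run from the initial state:
step 1: x = 12
step 2: x = 15
step 3: x = 15
step 4: x = 12
step 5: x = 6
step 6: x = -3
step 7: x = -15
step 8: x = -30
step 9: x = -48
step 10: x = -69
This matches the transcript at every step.

no error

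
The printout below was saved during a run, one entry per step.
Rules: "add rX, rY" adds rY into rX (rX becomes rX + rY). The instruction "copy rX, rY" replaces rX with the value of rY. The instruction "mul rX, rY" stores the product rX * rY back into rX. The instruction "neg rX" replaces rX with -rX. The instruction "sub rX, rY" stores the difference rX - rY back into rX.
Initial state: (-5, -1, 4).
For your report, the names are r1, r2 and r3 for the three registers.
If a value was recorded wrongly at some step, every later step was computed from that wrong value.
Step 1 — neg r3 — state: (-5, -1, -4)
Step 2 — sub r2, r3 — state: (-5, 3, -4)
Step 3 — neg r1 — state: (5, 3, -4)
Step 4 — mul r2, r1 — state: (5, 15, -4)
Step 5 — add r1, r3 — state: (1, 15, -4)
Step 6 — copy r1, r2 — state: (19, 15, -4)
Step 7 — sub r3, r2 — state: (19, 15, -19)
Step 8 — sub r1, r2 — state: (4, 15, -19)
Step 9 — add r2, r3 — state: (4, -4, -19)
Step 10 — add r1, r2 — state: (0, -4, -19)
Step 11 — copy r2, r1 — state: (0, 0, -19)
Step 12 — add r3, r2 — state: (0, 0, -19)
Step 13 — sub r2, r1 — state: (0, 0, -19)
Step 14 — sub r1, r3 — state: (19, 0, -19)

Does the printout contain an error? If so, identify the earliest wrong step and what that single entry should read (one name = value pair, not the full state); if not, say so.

Step 1: r3 = -(4) = -4 — agrees with the printout.
Step 2: r2 = -1 - -4 = 3 — checks out.
Step 3: r1 = -(-5) = 5 — checks out.
Step 4: r2 = 3 * 5 = 15 — same as recorded.
Step 5: r1 = 5 + -4 = 1 — matches.
Step 6: r1 = 15 — the printout disagrees here.
First incorrect step: 6; the correct value is r1 = 15.

step 6, r1 = 15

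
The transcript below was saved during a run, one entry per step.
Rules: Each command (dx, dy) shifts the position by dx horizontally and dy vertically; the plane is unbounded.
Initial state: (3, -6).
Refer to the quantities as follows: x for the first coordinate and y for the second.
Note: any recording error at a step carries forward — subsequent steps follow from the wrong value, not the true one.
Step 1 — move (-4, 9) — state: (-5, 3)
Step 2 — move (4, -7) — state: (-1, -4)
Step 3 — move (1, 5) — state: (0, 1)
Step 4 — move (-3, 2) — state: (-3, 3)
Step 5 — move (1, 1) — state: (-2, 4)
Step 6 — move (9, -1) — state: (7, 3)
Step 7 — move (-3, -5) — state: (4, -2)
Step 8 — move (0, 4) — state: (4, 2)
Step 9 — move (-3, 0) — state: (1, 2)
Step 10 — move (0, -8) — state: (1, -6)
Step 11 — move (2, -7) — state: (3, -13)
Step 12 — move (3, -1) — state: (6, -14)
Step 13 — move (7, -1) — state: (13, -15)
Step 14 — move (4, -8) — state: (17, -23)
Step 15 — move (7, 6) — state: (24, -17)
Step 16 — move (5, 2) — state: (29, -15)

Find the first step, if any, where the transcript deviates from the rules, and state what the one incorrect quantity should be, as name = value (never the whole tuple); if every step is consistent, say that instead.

step 1, x = -1

Recomputing the run from the initial state:
step 1: x = -1, y = 3
step 2: x = 3, y = -4
step 3: x = 4, y = 1
step 4: x = 1, y = 3
step 5: x = 2, y = 4
step 6: x = 11, y = 3
step 7: x = 8, y = -2
step 8: x = 8, y = 2
step 9: x = 5, y = 2
step 10: x = 5, y = -6
step 11: x = 7, y = -13
step 12: x = 10, y = -14
step 13: x = 17, y = -15
step 14: x = 21, y = -23
step 15: x = 28, y = -17
step 16: x = 33, y = -15
The first disagreement with the transcript is at step 1, where the value should be x = -1.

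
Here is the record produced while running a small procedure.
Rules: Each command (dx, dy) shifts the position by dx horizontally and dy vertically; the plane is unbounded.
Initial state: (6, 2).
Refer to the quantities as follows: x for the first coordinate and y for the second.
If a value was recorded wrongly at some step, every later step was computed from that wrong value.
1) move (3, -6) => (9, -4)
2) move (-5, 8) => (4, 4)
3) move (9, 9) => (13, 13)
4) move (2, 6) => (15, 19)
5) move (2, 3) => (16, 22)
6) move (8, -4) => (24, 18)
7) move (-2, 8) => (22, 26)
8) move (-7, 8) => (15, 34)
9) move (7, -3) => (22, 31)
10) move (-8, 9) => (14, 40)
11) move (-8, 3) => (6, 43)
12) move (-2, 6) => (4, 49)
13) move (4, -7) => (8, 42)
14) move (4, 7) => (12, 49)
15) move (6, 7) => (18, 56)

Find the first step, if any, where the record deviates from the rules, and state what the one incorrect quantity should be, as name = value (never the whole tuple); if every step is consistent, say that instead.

1. x = 6 + (3) = 9, y = 2 + (-6) = -4 (consistent with the record)
2. x = 9 + (-5) = 4, y = -4 + (8) = 4 (verified)
3. x = 4 + (9) = 13, y = 4 + (9) = 13 (confirmed correct)
4. x = 13 + (2) = 15, y = 13 + (6) = 19 (confirmed correct)
5. x = 15 + (2) = 17, y = 19 + (3) = 22 (the record has a different value)
First incorrect step: 5; the correct value is x = 17.

step 5, x = 17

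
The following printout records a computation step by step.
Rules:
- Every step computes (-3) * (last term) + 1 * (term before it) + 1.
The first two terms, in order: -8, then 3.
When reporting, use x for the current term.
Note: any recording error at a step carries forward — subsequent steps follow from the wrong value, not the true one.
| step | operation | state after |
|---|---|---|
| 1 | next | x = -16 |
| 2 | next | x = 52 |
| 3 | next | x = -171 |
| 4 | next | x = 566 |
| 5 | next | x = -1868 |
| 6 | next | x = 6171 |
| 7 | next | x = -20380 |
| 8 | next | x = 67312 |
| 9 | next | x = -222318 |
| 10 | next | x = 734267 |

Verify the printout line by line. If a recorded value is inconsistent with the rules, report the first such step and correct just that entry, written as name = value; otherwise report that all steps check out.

step 9, x = -222315

step 1: x = -3*(3) + (1)*(-8) + (1) = -16 -> checks out
step 2: x = -3*(-16) + (1)*(3) + (1) = 52 -> checks out
step 3: x = -3*(52) + (1)*(-16) + (1) = -171 -> agrees with the printout
step 4: x = -3*(-171) + (1)*(52) + (1) = 566 -> no discrepancy
step 5: x = -3*(566) + (1)*(-171) + (1) = -1868 -> exactly as logged
step 6: x = -3*(-1868) + (1)*(566) + (1) = 6171 -> exactly as logged
step 7: x = -3*(6171) + (1)*(-1868) + (1) = -20380 -> matches
step 8: x = -3*(-20380) + (1)*(6171) + (1) = 67312 -> checks out
step 9: x = -3*(67312) + (1)*(-20380) + (1) = -222315 -> not what was recorded
First deviation found at step 9; the corrected entry is x = -222315.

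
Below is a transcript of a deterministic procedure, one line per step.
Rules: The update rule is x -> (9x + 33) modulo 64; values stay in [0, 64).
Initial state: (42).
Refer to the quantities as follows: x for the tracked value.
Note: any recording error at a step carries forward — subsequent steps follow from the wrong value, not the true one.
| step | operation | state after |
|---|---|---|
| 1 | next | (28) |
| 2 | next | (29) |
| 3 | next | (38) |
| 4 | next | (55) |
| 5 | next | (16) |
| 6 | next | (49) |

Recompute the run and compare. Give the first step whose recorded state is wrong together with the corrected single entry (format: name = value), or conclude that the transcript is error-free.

step 1, x = 27

1. x = (9*42 + 33) mod 64 = 27 (the transcript disagrees here)
So the first discrepancy is step 1, where the right value is x = 27.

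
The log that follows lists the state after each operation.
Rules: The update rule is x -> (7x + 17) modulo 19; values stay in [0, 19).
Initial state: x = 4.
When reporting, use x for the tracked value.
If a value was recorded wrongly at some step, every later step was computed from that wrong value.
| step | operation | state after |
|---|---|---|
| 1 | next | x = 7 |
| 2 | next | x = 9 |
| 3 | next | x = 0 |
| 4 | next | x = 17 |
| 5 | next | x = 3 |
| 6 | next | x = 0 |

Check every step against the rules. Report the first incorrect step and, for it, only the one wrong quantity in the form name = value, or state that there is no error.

Step 1: x = (7*4 + 17) mod 19 = 7 — same as recorded.
Step 2: x = (7*7 + 17) mod 19 = 9 — exactly as logged.
Step 3: x = (7*9 + 17) mod 19 = 4 — this is not what the log shows.
Step 3 is the first one off; corrected, x = 4.

step 3, x = 4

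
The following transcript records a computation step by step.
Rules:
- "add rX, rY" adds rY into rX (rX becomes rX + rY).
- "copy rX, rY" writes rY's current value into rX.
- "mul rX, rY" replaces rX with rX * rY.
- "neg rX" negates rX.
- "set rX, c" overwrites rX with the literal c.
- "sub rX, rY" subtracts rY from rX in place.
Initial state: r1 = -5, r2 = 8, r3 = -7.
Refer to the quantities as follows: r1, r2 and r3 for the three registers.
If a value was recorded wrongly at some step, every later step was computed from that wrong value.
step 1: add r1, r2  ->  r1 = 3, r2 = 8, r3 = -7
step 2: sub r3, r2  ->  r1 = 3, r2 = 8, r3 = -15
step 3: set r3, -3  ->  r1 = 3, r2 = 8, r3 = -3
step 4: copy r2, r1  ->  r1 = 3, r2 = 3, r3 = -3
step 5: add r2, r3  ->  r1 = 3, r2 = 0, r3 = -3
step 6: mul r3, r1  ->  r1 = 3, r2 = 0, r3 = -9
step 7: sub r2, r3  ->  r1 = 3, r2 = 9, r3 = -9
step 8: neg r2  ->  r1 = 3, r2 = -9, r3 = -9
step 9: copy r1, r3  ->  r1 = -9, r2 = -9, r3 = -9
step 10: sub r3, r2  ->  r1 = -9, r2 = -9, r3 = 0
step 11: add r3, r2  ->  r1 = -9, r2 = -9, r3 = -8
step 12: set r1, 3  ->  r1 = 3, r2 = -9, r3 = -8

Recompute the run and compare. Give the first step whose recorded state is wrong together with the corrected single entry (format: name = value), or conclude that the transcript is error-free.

Recomputing the run from the initial state:
step 1: r1 = 3, r2 = 8, r3 = -7
step 2: r1 = 3, r2 = 8, r3 = -15
step 3: r1 = 3, r2 = 8, r3 = -3
step 4: r1 = 3, r2 = 3, r3 = -3
step 5: r1 = 3, r2 = 0, r3 = -3
step 6: r1 = 3, r2 = 0, r3 = -9
step 7: r1 = 3, r2 = 9, r3 = -9
step 8: r1 = 3, r2 = -9, r3 = -9
step 9: r1 = -9, r2 = -9, r3 = -9
step 10: r1 = -9, r2 = -9, r3 = 0
step 11: r1 = -9, r2 = -9, r3 = -9
step 12: r1 = 3, r2 = -9, r3 = -9
The first disagreement with the transcript is at step 11, where the value should be r3 = -9.

step 11, r3 = -9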